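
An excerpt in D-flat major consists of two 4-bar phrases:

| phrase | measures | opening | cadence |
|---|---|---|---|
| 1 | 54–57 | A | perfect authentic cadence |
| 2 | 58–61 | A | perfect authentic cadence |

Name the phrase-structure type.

Both phrases have the same opening (A) and the same cadence (perfect authentic cadence): the second is a restatement, not a consequent, so this is a repeated phrase rather than a period.

repeated phrase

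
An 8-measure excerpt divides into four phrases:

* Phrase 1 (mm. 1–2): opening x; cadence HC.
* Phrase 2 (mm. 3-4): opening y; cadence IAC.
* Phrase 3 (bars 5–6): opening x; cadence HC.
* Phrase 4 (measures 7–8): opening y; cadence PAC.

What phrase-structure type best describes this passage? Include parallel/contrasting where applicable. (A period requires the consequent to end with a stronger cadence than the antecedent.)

Four phrases in two halves: the first half (mm. 1–4) ends with an imperfect authentic cadence, the second (mm. 5–8) with a perfect authentic cadence — a large antecedent–consequent pair, i.e. a double period.
Phrase 3 begins with the same material as phrase 1, making it parallel.

parallel double period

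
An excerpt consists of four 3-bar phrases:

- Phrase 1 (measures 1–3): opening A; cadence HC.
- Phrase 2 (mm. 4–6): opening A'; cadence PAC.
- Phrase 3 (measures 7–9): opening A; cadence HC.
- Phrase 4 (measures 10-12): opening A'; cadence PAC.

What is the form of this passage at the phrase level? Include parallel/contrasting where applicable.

repeated period

The cadence pattern HC–PAC–HC–PAC is weak–strong twice, and phrases 3–4 restate phrases 1–2: a period heard twice, not a double period (which would end weakly at phrase 2).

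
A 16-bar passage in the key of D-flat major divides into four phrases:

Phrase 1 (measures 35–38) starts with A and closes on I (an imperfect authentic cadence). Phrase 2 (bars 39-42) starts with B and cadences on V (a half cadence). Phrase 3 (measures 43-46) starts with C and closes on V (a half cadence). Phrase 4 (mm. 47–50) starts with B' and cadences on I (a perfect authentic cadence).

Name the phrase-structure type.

contrasting double period

Four phrases in two halves: the first half (mm. 35–42) ends with a half cadence, the second (bars 43–50) with a perfect authentic cadence — a large antecedent–consequent pair, i.e. a double period.
Phrase 3 begins with different material from phrase 1, making it contrasting.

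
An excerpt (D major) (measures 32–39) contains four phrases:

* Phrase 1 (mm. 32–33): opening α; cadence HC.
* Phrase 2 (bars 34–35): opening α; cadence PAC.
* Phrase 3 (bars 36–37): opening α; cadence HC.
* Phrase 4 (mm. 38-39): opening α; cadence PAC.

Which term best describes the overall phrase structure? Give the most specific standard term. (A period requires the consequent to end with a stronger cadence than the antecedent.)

The cadence pattern HC–PAC–HC–PAC is weak–strong twice, and phrases 3–4 restate phrases 1–2: a period heard twice, not a double period (which would end weakly at phrase 2).

repeated period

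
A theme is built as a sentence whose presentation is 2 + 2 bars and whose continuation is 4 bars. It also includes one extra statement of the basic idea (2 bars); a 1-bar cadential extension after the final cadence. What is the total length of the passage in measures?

Basic sentence: 2 + 2 + 4 = 8 bars.
8 (basic form) + 2 (extra statement) + 1 (cadential extension) = 11.

11 measures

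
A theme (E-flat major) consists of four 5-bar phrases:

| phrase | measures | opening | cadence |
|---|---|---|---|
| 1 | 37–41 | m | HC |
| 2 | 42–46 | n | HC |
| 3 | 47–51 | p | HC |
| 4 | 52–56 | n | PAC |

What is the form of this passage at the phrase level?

Four phrases in two halves: the first half (mm. 37-46) ends with a half cadence, the second (measures 47–56) with a perfect authentic cadence — a large antecedent–consequent pair, i.e. a double period.
Phrase 3 begins with different material from phrase 1, making it contrasting.

contrasting double period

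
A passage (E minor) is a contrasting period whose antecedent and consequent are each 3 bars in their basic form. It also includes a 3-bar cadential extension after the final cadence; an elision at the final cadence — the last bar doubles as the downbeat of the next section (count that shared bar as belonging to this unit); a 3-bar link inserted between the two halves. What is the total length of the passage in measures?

Basic contrasting period: 3 + 3 = 6 bars.
6 (basic form) + 3 (cadential extension) + 3 (link) = 12.
The elision shares a bar with the next section but does not change this unit's count.

12 measures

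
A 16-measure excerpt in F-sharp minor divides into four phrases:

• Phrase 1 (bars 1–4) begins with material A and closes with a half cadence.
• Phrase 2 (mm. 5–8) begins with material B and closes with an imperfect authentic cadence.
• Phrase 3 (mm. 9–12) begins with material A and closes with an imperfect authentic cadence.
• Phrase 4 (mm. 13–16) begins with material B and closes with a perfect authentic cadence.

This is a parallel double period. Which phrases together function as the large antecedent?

phrases 1 and 2

In a double period the first pair of phrases (ending imperfect authentic cadence) is the large antecedent and the second pair (ending perfect authentic cadence) is the large consequent; the antecedent is phrases 1 and 2.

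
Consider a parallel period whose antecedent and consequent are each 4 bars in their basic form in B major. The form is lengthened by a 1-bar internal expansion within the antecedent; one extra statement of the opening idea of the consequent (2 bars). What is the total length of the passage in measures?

11 measures

Basic parallel period: 4 + 4 = 8 bars.
8 (basic form) + 1 (internal expansion) + 2 (extra statement) = 11.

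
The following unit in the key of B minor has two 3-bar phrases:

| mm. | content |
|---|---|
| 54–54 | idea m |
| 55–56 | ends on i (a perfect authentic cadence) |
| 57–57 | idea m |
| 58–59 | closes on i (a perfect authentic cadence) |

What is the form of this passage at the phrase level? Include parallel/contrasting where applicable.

Both phrases have the same opening (m) and the same cadence (perfect authentic cadence): the second is a restatement, not a consequent, so this is a repeated phrase rather than a period.

repeated phrase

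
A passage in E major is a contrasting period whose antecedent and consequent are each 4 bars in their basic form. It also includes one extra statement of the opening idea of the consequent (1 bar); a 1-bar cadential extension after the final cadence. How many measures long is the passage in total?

Basic contrasting period: 4 + 4 = 8 bars.
8 (basic form) + 1 (extra statement) + 1 (cadential extension) = 10.

10 measures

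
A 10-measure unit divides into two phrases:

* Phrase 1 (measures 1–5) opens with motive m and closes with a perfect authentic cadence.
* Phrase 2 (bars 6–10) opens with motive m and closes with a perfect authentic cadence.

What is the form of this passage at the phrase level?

repeated phrase

Both phrases have the same opening (m) and the same cadence (perfect authentic cadence): the second is a restatement, not a consequent, so this is a repeated phrase rather than a period.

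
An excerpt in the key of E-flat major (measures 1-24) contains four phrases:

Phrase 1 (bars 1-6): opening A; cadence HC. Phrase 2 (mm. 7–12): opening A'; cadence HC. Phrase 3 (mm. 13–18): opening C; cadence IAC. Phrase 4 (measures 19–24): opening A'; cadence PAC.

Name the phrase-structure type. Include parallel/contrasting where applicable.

Four phrases in two halves: the first half (bars 1–12) ends with a half cadence, the second (bars 13–24) with a perfect authentic cadence — a large antecedent–consequent pair, i.e. a double period.
Phrase 3 begins with different material from phrase 1, making it contrasting.

contrasting double period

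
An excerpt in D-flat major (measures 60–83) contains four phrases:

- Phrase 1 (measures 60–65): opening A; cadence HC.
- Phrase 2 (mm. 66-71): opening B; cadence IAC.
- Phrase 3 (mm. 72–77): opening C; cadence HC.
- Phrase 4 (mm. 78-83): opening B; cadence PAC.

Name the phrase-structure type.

contrasting double period

Four phrases in two halves: the first half (bars 60-71) ends with an imperfect authentic cadence, the second (mm. 72–83) with a perfect authentic cadence — a large antecedent–consequent pair, i.e. a double period.
Phrase 3 begins with different material from phrase 1, making it contrasting.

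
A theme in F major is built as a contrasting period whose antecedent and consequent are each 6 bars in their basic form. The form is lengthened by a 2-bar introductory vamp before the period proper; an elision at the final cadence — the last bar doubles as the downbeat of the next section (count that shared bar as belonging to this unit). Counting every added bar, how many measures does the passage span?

14 measures

Basic contrasting period: 6 + 6 = 12 bars.
12 (basic form) + 2 (introduction) = 14.
The elision shares a bar with the next section but does not change this unit's count.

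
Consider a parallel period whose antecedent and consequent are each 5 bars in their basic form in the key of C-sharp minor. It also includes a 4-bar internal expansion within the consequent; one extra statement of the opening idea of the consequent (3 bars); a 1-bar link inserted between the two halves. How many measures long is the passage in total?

Basic parallel period: 5 + 5 = 10 bars.
10 (basic form) + 4 (internal expansion) + 3 (extra statement) + 1 (link) = 18.

18 measures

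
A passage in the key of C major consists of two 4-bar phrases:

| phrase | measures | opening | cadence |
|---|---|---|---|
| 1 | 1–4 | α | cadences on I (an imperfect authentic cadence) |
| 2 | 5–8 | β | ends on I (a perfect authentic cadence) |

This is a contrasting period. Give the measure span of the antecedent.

measures 1–4

The phrase ending with the weaker cadence (imperfect authentic cadence) is the antecedent; the one ending more conclusively (perfect authentic cadence) is the consequent. The antecedent is measures 1–4.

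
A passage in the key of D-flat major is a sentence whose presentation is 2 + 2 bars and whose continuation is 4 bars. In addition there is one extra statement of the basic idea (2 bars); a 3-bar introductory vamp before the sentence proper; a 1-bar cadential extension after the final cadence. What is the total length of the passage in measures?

14 measures

Basic sentence: 2 + 2 + 4 = 8 bars.
8 (basic form) + 2 (extra statement) + 3 (introduction) + 1 (cadential extension) = 14.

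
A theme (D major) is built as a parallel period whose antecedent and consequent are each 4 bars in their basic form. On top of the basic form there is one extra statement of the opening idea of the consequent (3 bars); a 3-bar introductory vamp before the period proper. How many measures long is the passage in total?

14 measures

Basic parallel period: 4 + 4 = 8 bars.
8 (basic form) + 3 (extra statement) + 3 (introduction) = 14.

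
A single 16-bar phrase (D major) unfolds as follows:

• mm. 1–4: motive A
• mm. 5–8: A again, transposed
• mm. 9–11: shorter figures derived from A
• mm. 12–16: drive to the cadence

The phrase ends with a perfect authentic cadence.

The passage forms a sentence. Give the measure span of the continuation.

After the presentation (mm. 1-8), the continuation covers the fragmentation through the cadence: measures 9–16.

measures 9–16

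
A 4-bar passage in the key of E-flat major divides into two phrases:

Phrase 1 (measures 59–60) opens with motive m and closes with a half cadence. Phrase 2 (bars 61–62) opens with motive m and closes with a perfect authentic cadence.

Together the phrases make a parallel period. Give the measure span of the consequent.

measures 61–62

The phrase ending with the weaker cadence (half cadence) is the antecedent; the one ending more conclusively (perfect authentic cadence) is the consequent. The consequent is measures 61–62.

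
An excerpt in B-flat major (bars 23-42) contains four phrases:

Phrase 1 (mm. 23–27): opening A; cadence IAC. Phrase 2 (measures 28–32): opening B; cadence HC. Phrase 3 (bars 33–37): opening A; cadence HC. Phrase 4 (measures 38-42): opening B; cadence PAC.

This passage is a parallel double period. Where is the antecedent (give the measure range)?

In a double period the four phrases pair into a large antecedent (phrases 1–2, ending half cadence) and a large consequent (phrases 3–4, ending perfect authentic cadence). The antecedent spans bars 23–32.

measures 23–32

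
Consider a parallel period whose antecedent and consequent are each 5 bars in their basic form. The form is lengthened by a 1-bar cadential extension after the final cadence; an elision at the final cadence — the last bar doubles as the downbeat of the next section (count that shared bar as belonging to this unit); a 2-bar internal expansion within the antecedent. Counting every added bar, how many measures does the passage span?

Basic parallel period: 5 + 5 = 10 bars.
10 (basic form) + 1 (cadential extension) + 2 (internal expansion) = 13.
The elision shares a bar with the next section but does not change this unit's count.

13 measures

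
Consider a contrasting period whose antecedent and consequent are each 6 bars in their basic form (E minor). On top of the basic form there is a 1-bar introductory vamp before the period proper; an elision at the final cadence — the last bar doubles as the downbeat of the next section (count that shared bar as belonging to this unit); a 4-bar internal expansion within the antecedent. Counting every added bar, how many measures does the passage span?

17 measures

Basic contrasting period: 6 + 6 = 12 bars.
12 (basic form) + 1 (introduction) + 4 (internal expansion) = 17.
The elision shares a bar with the next section but does not change this unit's count.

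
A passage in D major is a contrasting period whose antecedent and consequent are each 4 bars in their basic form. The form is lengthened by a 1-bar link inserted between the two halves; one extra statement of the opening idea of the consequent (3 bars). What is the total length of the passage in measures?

Basic contrasting period: 4 + 4 = 8 bars.
8 (basic form) + 1 (link) + 3 (extra statement) = 12.

12 measures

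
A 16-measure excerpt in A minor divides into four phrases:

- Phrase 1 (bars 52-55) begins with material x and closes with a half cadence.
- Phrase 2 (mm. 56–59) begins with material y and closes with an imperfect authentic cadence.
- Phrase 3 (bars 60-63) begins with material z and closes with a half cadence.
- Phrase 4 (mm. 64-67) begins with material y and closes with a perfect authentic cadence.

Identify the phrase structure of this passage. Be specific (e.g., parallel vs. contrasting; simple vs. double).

Four phrases in two halves: the first half (bars 52-59) ends with an imperfect authentic cadence, the second (mm. 60–67) with a perfect authentic cadence — a large antecedent–consequent pair, i.e. a double period.
Phrase 3 begins with different material from phrase 1, making it contrasting.

contrasting double period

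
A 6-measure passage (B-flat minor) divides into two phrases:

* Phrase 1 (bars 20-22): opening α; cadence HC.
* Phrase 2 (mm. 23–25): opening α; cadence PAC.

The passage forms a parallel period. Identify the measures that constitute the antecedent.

measures 20–22

The antecedent is the phrase ending with the weaker cadence (half cadence, phrase 1) and the consequent the one ending more conclusively (perfect authentic cadence, phrase 2); the antecedent is mm. 20–22.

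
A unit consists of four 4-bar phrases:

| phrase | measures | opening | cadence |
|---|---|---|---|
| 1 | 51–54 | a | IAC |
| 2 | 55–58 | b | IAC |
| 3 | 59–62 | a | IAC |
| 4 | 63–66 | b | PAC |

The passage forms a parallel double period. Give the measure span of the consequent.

measures 59–66

In a double period the first pair of phrases (ending imperfect authentic cadence) is the large antecedent and the second pair (ending perfect authentic cadence) is the large consequent; the consequent is measures 59–66.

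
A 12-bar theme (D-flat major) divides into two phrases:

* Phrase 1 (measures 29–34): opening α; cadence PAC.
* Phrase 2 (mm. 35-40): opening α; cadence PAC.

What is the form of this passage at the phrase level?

Both phrases have the same opening (α) and the same cadence (perfect authentic cadence): the second is a restatement, not a consequent, so this is a repeated phrase rather than a period.

repeated phrase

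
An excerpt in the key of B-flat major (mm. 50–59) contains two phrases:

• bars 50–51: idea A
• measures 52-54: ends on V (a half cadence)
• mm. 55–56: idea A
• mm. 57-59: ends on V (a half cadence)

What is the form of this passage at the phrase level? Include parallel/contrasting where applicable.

repeated phrase

Both phrases have the same opening (A) and the same cadence (half cadence): the second is a restatement, not a consequent, so this is a repeated phrase rather than a period.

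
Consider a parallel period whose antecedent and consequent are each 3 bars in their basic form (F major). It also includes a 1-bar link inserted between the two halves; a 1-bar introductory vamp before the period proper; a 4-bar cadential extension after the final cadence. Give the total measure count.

12 measures

Basic parallel period: 3 + 3 = 6 bars.
6 (basic form) + 1 (link) + 1 (introduction) + 4 (cadential extension) = 12.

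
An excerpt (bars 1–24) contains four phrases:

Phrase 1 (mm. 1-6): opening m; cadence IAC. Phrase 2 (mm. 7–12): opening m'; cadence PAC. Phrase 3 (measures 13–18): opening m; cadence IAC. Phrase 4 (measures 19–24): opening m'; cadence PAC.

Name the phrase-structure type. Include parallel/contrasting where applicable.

repeated period

The cadence pattern IAC–PAC–IAC–PAC is weak–strong twice, and phrases 3–4 restate phrases 1–2: a period heard twice, not a double period (which would end weakly at phrase 2).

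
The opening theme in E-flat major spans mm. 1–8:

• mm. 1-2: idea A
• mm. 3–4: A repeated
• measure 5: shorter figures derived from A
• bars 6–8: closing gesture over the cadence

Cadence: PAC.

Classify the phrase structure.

Basic idea (mm. 1–2) + its repetition (measures 3-4) form the presentation; fragmentation and cadence (bars 5–8) form the continuation — the 8-bar whole is a sentence.

sentence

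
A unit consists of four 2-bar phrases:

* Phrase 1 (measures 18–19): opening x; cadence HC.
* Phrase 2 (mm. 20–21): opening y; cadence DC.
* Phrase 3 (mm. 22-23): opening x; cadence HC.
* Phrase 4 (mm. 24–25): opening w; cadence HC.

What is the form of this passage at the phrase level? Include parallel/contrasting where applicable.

Phrase 4 ends with a half cadence, no stronger than phrase 2's deceptive cadence, so the four phrases do not form a double period; nor do phrases 3–4 duplicate 1–2, so it is not a repeated period. With no phrase reaching a conclusive cadence, the passage is a phrase group.

phrase group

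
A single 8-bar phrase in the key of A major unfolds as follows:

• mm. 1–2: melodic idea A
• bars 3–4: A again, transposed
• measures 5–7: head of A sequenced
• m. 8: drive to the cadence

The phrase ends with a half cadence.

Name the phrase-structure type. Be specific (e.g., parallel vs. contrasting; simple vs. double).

sentence

Basic idea (mm. 1–2) + its repetition (measures 3–4) form the presentation; fragmentation and cadence (bars 5-8) form the continuation — the 8-bar whole is a sentence.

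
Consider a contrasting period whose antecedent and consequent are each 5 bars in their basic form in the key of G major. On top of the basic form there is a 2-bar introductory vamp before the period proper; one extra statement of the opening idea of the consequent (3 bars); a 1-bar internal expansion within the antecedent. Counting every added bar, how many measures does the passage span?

16 measures

Basic contrasting period: 5 + 5 = 10 bars.
10 (basic form) + 2 (introduction) + 3 (extra statement) + 1 (internal expansion) = 16.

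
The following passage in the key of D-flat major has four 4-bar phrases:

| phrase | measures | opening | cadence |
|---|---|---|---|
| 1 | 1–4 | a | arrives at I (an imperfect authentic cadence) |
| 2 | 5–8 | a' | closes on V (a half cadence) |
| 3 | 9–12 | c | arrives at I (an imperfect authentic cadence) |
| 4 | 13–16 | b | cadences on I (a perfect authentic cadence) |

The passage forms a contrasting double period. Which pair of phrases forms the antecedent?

In a double period the first pair of phrases (ending half cadence) is the large antecedent and the second pair (ending perfect authentic cadence) is the large consequent; the antecedent is phrases 1 and 2.

phrases 1 and 2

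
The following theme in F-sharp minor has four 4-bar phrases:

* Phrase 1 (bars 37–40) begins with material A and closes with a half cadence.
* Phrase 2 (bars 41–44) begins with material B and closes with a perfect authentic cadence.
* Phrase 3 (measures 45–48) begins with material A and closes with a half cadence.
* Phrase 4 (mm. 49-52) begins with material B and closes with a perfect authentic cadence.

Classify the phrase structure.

The cadence pattern HC–PAC–HC–PAC is weak–strong twice, and phrases 3–4 restate phrases 1–2: a period heard twice, not a double period (which would end weakly at phrase 2).

repeated period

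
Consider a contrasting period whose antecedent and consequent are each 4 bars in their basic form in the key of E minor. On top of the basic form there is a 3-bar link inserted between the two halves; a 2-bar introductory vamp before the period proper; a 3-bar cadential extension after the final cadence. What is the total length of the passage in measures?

16 measures

Basic contrasting period: 4 + 4 = 8 bars.
8 (basic form) + 3 (link) + 2 (introduction) + 3 (cadential extension) = 16.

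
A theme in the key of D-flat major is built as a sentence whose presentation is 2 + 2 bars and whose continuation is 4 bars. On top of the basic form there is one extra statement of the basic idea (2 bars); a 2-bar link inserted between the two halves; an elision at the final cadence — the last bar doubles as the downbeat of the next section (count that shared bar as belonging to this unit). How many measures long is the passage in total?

12 measures

Basic sentence: 2 + 2 + 4 = 8 bars.
8 (basic form) + 2 (extra statement) + 2 (link) = 12.
The elision shares a bar with the next section but does not change this unit's count.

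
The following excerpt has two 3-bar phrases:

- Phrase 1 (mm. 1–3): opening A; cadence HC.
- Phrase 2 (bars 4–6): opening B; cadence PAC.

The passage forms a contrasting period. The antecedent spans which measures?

measures 1–3

The antecedent is the phrase ending with the weaker cadence (half cadence, phrase 1) and the consequent the one ending more conclusively (perfect authentic cadence, phrase 2); the antecedent is mm. 1–3.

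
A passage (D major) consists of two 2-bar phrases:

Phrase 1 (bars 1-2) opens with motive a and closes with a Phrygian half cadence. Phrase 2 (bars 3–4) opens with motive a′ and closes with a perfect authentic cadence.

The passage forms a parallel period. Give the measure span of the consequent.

measures 3–4

The phrase ending with the weaker cadence (Phrygian half cadence) is the antecedent; the one ending more conclusively (perfect authentic cadence) is the consequent. The consequent is measures 3–4.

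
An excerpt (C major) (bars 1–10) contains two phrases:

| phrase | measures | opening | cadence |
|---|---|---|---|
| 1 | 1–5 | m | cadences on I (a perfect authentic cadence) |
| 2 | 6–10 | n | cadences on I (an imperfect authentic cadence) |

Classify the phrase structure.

The second phrase closes with an imperfect authentic cadence, which is not stronger than the first phrase's perfect authentic cadence; without a weak→strong cadential pair there is no antecedent–consequent relationship, so this is a phrase group rather than a period.

phrase group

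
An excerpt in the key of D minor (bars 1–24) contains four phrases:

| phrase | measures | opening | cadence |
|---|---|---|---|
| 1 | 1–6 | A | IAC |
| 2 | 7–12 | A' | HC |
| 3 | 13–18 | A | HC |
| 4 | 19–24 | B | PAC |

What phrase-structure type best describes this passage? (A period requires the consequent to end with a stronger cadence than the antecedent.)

Four phrases in two halves: the first half (bars 1-12) ends with a half cadence, the second (mm. 13–24) with a perfect authentic cadence — a large antecedent–consequent pair, i.e. a double period.
Phrase 3 begins with the same material as phrase 1, making it parallel.

parallel double period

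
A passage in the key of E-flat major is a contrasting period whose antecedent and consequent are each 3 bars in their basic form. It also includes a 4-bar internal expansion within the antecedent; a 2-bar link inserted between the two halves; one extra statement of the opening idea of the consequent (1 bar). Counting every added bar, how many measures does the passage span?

13 measures

Basic contrasting period: 3 + 3 = 6 bars.
6 (basic form) + 4 (internal expansion) + 2 (link) + 1 (extra statement) = 13.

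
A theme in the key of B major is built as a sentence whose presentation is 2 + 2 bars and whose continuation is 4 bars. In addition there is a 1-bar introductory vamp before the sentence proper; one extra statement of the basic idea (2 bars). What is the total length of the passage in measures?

11 measures

Basic sentence: 2 + 2 + 4 = 8 bars.
8 (basic form) + 1 (introduction) + 2 (extra statement) = 11.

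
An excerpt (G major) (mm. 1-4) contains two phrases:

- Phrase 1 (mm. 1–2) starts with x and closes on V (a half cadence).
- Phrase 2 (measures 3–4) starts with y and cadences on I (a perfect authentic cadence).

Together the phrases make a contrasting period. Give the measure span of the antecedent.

measures 1–2

The phrase ending with the weaker cadence (half cadence) is the antecedent; the one ending more conclusively (perfect authentic cadence) is the consequent. The antecedent is measures 1–2.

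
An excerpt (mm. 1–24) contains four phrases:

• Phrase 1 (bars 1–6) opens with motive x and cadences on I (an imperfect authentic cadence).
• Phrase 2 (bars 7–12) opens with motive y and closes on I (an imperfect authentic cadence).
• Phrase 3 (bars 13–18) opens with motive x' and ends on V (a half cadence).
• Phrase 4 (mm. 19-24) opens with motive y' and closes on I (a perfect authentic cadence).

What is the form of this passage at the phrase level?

Four phrases in two halves: the first half (mm. 1-12) ends with an imperfect authentic cadence, the second (measures 13–24) with a perfect authentic cadence — a large antecedent–consequent pair, i.e. a double period.
Phrase 3 begins with the same material as phrase 1, making it parallel.

parallel double period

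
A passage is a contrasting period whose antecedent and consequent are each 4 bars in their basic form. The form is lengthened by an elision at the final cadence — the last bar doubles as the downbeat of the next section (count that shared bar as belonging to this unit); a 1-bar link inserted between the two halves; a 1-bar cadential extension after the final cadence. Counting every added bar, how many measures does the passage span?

10 measures

Basic contrasting period: 4 + 4 = 8 bars.
8 (basic form) + 1 (link) + 1 (cadential extension) = 10.
The elision shares a bar with the next section but does not change this unit's count.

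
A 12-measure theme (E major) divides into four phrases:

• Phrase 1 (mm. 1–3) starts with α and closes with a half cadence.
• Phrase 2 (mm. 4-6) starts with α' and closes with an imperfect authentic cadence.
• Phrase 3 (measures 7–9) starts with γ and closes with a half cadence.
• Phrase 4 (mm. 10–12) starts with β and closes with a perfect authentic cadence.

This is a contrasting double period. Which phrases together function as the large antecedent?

phrases 1 and 2

In a double period the first pair of phrases (ending imperfect authentic cadence) is the large antecedent and the second pair (ending perfect authentic cadence) is the large consequent; the antecedent is phrases 1 and 2.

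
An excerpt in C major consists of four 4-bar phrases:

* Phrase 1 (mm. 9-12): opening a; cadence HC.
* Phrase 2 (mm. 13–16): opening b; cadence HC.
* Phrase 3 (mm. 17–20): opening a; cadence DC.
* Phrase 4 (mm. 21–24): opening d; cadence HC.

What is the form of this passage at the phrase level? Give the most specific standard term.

Phrase 4 ends with a half cadence, no stronger than phrase 2's half cadence, so the four phrases do not form a double period; nor do phrases 3–4 duplicate 1–2, so it is not a repeated period. With no phrase reaching a conclusive cadence, the passage is a phrase group.

phrase group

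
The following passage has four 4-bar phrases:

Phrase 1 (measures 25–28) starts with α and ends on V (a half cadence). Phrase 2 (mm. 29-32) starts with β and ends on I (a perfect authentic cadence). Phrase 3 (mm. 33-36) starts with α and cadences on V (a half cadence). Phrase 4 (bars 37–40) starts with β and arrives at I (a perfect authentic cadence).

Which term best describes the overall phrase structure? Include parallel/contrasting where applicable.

repeated period

The cadence pattern HC–PAC–HC–PAC is weak–strong twice, and phrases 3–4 restate phrases 1–2: a period heard twice, not a double period (which would end weakly at phrase 2).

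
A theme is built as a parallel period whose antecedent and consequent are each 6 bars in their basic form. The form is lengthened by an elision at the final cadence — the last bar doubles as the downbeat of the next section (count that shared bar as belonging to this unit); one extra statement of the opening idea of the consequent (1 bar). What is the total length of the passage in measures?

Basic parallel period: 6 + 6 = 12 bars.
12 (basic form) + 1 (extra statement) = 13.
The elision shares a bar with the next section but does not change this unit's count.

13 measures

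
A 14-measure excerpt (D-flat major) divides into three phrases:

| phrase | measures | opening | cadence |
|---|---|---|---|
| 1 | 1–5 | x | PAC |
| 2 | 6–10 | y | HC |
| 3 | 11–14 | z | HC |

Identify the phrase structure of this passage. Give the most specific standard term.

The final phrase closes with a half cadence, which is not stronger than the preceding half cadence; the 3 phrases lack an overall antecedent–consequent design and so form a phrase group.

phrase group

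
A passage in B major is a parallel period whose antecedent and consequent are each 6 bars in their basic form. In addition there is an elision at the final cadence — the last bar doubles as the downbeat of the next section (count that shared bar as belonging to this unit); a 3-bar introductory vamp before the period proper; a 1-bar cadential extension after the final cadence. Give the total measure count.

Basic parallel period: 6 + 6 = 12 bars.
12 (basic form) + 3 (introduction) + 1 (cadential extension) = 16.
The elision shares a bar with the next section but does not change this unit's count.

16 measures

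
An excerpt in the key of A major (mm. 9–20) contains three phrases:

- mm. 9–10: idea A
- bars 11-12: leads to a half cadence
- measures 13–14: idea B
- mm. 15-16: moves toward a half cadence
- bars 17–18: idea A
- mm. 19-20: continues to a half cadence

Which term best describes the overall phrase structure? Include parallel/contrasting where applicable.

The final phrase closes with a half cadence, which is not stronger than the preceding half cadence; the 3 phrases lack an overall antecedent–consequent design and so form a phrase group.

phrase group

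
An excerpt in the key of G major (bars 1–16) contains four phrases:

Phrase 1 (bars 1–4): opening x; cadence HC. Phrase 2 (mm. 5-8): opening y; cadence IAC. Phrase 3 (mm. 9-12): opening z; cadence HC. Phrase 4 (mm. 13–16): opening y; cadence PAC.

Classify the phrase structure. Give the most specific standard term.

Four phrases in two halves: the first half (bars 1-8) ends with an imperfect authentic cadence, the second (bars 9–16) with a perfect authentic cadence — a large antecedent–consequent pair, i.e. a double period.
Phrase 3 begins with different material from phrase 1, making it contrasting.

contrasting double period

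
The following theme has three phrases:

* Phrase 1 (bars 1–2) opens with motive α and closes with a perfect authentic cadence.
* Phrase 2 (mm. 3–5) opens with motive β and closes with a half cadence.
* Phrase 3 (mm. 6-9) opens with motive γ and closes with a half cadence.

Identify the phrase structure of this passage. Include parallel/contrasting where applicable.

phrase group

The final phrase closes with a half cadence, which is not stronger than the preceding half cadence; the 3 phrases lack an overall antecedent–consequent design and so form a phrase group.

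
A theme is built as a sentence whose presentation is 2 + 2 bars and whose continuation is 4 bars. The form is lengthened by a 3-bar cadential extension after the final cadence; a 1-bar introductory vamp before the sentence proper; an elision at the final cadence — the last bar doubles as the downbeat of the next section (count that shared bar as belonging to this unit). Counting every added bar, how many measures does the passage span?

Basic sentence: 2 + 2 + 4 = 8 bars.
8 (basic form) + 3 (cadential extension) + 1 (introduction) = 12.
The elision shares a bar with the next section but does not change this unit's count.

12 measures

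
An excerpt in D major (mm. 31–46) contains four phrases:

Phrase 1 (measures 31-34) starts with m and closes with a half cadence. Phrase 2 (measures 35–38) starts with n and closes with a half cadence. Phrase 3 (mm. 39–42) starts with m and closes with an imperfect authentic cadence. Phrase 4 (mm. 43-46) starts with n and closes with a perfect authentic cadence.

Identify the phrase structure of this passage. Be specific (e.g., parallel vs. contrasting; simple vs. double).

parallel double period

Four phrases in two halves: the first half (bars 31–38) ends with a half cadence, the second (mm. 39–46) with a perfect authentic cadence — a large antecedent–consequent pair, i.e. a double period.
Phrase 3 begins with the same material as phrase 1, making it parallel.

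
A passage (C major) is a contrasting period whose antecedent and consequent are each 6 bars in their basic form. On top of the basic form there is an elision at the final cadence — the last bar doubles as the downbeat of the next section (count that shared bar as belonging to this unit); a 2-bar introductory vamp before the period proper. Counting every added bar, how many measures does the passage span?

14 measures

Basic contrasting period: 6 + 6 = 12 bars.
12 (basic form) + 2 (introduction) = 14.
The elision shares a bar with the next section but does not change this unit's count.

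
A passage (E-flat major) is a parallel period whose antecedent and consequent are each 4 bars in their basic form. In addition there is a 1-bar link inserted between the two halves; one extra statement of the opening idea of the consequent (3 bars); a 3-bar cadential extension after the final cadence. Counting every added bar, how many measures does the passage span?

15 measures

Basic parallel period: 4 + 4 = 8 bars.
8 (basic form) + 1 (link) + 3 (extra statement) + 3 (cadential extension) = 15.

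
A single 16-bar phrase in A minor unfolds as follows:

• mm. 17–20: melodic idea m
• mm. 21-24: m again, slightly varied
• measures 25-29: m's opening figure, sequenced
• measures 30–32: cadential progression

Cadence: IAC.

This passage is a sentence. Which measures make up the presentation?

The presentation of a sentence is the basic idea (mm. 17–20) plus its repetition (mm. 21-24); the presentation is therefore mm. 17-24.

measures 17–24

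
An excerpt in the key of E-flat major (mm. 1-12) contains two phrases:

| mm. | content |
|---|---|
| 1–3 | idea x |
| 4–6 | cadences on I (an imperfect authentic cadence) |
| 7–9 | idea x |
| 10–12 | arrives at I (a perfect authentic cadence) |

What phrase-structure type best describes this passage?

parallel period

Phrase 1 ends with an imperfect authentic cadence (weaker) and phrase 2 with a perfect authentic cadence (stronger): antecedent + consequent = a period.
The two phrases open with the same material (x / x), so the period is parallel.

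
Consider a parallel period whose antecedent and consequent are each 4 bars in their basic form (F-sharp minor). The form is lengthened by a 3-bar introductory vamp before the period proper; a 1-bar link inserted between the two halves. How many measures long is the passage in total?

Basic parallel period: 4 + 4 = 8 bars.
8 (basic form) + 3 (introduction) + 1 (link) = 12.

12 measures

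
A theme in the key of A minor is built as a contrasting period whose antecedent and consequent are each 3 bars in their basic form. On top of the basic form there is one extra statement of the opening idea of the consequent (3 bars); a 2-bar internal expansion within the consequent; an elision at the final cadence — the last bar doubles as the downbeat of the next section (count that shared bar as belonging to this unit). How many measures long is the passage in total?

11 measures

Basic contrasting period: 3 + 3 = 6 bars.
6 (basic form) + 3 (extra statement) + 2 (internal expansion) = 11.
The elision shares a bar with the next section but does not change this unit's count.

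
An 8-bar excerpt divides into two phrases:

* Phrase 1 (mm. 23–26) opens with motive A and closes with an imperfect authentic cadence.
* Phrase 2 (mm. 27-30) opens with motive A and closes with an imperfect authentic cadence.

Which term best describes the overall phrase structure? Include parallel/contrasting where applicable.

Both phrases have the same opening (A) and the same cadence (imperfect authentic cadence): the second is a restatement, not a consequent, so this is a repeated phrase rather than a period.

repeated phrase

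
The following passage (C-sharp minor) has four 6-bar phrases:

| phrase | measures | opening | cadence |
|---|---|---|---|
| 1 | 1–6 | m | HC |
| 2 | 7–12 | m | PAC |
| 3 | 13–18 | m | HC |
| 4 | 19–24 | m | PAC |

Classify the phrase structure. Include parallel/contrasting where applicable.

repeated period

The cadence pattern HC–PAC–HC–PAC is weak–strong twice, and phrases 3–4 restate phrases 1–2: a period heard twice, not a double period (which would end weakly at phrase 2).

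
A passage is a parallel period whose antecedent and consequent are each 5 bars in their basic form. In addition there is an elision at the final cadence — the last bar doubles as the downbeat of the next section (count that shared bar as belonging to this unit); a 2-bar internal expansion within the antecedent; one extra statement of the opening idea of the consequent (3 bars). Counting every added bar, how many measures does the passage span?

15 measures

Basic parallel period: 5 + 5 = 10 bars.
10 (basic form) + 2 (internal expansion) + 3 (extra statement) = 15.
The elision shares a bar with the next section but does not change this unit's count.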